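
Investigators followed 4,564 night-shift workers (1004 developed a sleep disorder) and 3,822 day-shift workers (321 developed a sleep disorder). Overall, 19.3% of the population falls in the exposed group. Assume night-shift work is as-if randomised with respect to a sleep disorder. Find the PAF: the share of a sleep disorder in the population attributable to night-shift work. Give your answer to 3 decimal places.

p₁ = P(outcome | exposed) = 1004/4564 = 0.21998
p₀ = P(outcome | unexposed) = 321/3822 = 0.083987
Overall risk P(Y=1) = π·p₁ + (1−π)·p₀ = 0.193×0.21998 + 0.807×0.083987 = 0.11023.
Under exogeneity, PAF = [P(Y=1) − p₀] / P(Y=1).
PAF = (0.11023 − 0.083987) / 0.11023 ≈ 0.2381

PAF ≈ 0.238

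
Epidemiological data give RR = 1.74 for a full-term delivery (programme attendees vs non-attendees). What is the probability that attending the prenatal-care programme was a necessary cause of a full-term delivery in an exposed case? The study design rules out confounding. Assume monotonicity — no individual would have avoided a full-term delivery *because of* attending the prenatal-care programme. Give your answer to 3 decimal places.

Under exogeneity and monotonicity, PN = (RR − 1) / RR = 1 − 1/RR.
PN = (1.74 − 1) / 1.74 = 0.74 / 1.74 ≈ 0.4253

PN ≈ 0.425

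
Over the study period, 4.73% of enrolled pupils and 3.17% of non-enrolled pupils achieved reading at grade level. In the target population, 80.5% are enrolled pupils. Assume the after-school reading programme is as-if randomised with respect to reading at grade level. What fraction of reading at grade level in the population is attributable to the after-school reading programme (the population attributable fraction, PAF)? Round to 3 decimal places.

p₁ = 0.0473, p₀ = 0.0317.
Overall risk P(Y=1) = π·p₁ + (1−π)·p₀ = 0.805×0.0473 + 0.195×0.0317 = 0.044258.
Under exogeneity, PAF = [P(Y=1) − p₀] / P(Y=1).
PAF = (0.044258 − 0.0317) / 0.044258 ≈ 0.2837

PAF ≈ 0.284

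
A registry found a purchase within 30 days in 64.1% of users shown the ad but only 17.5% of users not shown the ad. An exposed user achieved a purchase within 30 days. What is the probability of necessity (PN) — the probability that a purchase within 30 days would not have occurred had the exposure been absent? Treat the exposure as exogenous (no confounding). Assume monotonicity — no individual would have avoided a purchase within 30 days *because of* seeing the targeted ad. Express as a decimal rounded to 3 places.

PN ≈ 0.727

p₁ = 0.641, p₀ = 0.175.
Under exogeneity and monotonicity, PN = (p₁ − p₀) / p₁.
PN = (0.641 − 0.175) / 0.641 = 0.466 / 0.641 ≈ 0.7270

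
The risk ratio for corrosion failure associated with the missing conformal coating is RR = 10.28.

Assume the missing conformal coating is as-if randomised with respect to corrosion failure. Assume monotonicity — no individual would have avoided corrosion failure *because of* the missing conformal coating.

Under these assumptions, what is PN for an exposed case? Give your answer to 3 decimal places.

Under exogeneity and monotonicity, PN = (RR − 1) / RR = 1 − 1/RR.
PN = (10.28 − 1) / 10.28 = 9.28 / 10.28 ≈ 0.9027

PN ≈ 0.903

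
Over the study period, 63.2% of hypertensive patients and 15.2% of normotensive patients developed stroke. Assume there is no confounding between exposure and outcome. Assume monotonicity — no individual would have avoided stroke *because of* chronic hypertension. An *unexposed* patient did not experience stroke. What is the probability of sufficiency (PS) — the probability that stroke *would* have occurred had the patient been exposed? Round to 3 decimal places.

PS ≈ 0.566

p₁ = 0.632, p₀ = 0.152.
Under exogeneity and monotonicity, PS = (p₁ − p₀) / (1 − p₀).
PS = (0.632 − 0.152) / (1 − 0.152) = 0.48 / 0.848 ≈ 0.5660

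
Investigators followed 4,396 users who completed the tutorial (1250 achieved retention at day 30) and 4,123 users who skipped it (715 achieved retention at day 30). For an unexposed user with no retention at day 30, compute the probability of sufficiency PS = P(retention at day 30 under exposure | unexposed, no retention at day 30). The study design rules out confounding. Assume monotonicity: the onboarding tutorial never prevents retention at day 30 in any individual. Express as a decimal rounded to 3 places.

PS ≈ 0.134

p₁ = P(outcome | exposed) = 1250/4396 = 0.28435
p₀ = P(outcome | unexposed) = 715/4123 = 0.17342
Under exogeneity and monotonicity, PS = (p₁ − p₀) / (1 − p₀).
PS = (0.28435 − 0.17342) / (1 − 0.17342) = 0.11093 / 0.82658 ≈ 0.1342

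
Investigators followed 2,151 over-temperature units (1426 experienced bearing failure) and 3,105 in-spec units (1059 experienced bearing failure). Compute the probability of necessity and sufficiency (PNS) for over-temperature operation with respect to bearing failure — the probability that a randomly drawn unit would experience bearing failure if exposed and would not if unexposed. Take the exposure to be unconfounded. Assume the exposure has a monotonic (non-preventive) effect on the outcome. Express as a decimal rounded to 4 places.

PNS ≈ 0.3219

p₁ = P(outcome | exposed) = 1426/2151 = 0.66295
p₀ = P(outcome | unexposed) = 1059/3105 = 0.34106
Under exogeneity and monotonicity, PNS = p₁ − p₀.
PNS = 0.66295 − 0.34106 = 0.32188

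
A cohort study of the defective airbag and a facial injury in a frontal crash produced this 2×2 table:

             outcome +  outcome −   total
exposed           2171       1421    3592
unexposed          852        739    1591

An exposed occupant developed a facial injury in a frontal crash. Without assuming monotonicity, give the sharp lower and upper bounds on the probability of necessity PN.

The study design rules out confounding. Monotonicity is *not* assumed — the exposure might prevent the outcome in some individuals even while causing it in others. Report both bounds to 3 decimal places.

p₁ = P(outcome | exposed) = 2171/3592 = 0.6044
p₀ = P(outcome | unexposed) = 852/1591 = 0.53551
Under exogeneity alone the bounds on PN are max{0,(p₁−p₀)/p₁} ≤ PN ≤ min{1,(1−p₀)/p₁}.
  lower = (p₁ − p₀)/p₁ = 0.068886 / 0.6044 ≈ 0.1140
  upper = min{1, (1 − p₀)/p₁} = 0.46449 / 0.6044 ≈ 0.7685

0.114 ≤ PN ≤ 0.769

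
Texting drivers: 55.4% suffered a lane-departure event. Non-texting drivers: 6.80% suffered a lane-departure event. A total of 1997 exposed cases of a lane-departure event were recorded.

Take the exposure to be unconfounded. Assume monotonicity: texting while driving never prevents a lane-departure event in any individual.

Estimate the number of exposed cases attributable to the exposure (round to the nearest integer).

about 1752 cases

p₁ = 0.554, p₀ = 0.068.
PN = (p₁ − p₀)/p₁ = (0.554 − 0.068) / 0.554 ≈ 0.87726.
Attributable cases ≈ PN × (exposed cases) = 0.87726 × 1997 ≈ 1751.88.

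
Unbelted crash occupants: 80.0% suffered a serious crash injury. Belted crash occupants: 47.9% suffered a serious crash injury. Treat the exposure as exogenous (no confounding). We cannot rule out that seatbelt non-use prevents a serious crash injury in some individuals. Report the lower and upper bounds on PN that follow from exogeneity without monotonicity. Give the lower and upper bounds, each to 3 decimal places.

0.401 ≤ PN ≤ 0.651

p₁ = 0.8, p₀ = 0.479.
Under exogeneity alone the bounds on PN are max{0,(p₁−p₀)/p₁} ≤ PN ≤ min{1,(1−p₀)/p₁}.
  lower = (p₁ − p₀)/p₁ = 0.321 / 0.8 ≈ 0.4013
  upper = min{1, (1 − p₀)/p₁} = 0.521 / 0.8 ≈ 0.6512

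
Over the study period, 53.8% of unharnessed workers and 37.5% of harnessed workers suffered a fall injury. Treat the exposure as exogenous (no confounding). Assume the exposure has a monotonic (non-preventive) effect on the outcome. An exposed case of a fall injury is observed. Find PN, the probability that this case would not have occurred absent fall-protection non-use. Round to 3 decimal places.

p₁ = 0.538, p₀ = 0.375.
Under exogeneity and monotonicity, PN = (p₁ − p₀) / p₁.
PN = (0.538 − 0.375) / 0.538 = 0.163 / 0.538 ≈ 0.3030

PN ≈ 0.303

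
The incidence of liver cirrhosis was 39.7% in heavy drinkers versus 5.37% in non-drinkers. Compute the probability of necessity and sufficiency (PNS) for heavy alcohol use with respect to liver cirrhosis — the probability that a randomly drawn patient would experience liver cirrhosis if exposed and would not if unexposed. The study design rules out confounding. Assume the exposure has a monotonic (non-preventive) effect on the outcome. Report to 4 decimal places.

p₁ = 0.397, p₀ = 0.0537.
Under exogeneity and monotonicity, PNS = p₁ − p₀.
PNS = 0.397 − 0.0537 = 0.3433

PNS ≈ 0.3433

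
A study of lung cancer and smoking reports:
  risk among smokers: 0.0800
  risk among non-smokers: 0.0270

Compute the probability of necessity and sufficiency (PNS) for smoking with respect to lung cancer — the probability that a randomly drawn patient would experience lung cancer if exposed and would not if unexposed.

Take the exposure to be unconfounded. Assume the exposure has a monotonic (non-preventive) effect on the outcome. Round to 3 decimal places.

Let p₁ = 0.08, p₀ = 0.027.
Under exogeneity and monotonicity, PNS = p₁ − p₀.
PNS = 0.08 − 0.027 = 0.053

PNS ≈ 0.053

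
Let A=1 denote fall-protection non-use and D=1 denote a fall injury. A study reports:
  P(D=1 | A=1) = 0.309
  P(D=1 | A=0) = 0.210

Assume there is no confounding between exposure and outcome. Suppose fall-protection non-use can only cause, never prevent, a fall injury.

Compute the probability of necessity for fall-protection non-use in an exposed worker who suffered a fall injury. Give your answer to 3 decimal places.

PN ≈ 0.320

Let p₁ = 0.309, p₀ = 0.21.
Under exogeneity and monotonicity, PN = (p₁ − p₀) / p₁.
PN = (0.309 − 0.21) / 0.309 = 0.099 / 0.309 ≈ 0.3204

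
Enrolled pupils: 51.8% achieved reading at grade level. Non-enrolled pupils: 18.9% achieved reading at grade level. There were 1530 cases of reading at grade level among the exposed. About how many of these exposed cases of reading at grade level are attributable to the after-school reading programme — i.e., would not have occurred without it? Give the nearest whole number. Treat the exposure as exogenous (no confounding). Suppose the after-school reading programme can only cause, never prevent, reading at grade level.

p₁ = 0.518, p₀ = 0.189.
PN = (p₁ − p₀)/p₁ = (0.518 − 0.189) / 0.518 ≈ 0.63514.
Attributable cases ≈ PN × (exposed cases) = 0.63514 × 1530 ≈ 971.76.

about 972 cases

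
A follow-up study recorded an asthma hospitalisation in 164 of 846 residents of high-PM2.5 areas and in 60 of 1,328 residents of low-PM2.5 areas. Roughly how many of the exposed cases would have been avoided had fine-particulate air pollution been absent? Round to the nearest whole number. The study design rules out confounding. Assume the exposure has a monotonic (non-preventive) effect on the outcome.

about 126 cases

p₁ = P(outcome | exposed) = 164/846 = 0.19385
p₀ = P(outcome | unexposed) = 60/1328 = 0.045181
PN = (p₁ − p₀)/p₁ = (0.19385 − 0.045181) / 0.19385 ≈ 0.76693.
Attributable cases ≈ PN × (exposed cases) = 0.76693 × 164 ≈ 125.78.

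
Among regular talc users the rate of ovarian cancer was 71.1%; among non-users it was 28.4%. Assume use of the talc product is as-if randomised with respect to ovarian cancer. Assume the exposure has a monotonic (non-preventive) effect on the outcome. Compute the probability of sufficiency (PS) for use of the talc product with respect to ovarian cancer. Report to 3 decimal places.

p₁ = 0.711, p₀ = 0.284.
Under exogeneity and monotonicity, PS = (p₁ − p₀) / (1 − p₀).
PS = (0.711 − 0.284) / (1 − 0.284) = 0.427 / 0.716 ≈ 0.5964

PS ≈ 0.596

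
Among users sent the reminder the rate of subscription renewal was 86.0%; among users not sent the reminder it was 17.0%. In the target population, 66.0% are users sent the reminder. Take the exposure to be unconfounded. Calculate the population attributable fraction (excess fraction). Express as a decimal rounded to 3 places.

p₁ = 0.86, p₀ = 0.17.
Overall risk P(Y=1) = π·p₁ + (1−π)·p₀ = 0.66×0.86 + 0.34×0.17 = 0.6254.
Under exogeneity, PAF = [P(Y=1) − p₀] / P(Y=1).
PAF = (0.6254 − 0.17) / 0.6254 ≈ 0.7282

PAF ≈ 0.728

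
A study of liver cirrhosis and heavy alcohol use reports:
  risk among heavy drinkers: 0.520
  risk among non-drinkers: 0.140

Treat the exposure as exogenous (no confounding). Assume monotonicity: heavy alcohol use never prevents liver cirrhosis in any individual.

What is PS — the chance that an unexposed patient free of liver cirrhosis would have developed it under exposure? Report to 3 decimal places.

PS ≈ 0.442

Let p₁ = 0.52, p₀ = 0.14.
Under exogeneity and monotonicity, PS = (p₁ − p₀) / (1 − p₀).
PS = (0.52 − 0.14) / (1 − 0.14) = 0.38 / 0.86 ≈ 0.4419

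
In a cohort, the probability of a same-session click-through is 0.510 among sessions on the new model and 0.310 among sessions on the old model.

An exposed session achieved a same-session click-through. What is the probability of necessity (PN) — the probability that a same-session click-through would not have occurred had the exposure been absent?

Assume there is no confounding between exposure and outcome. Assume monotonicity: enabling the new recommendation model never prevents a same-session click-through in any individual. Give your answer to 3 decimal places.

Let p₁ = 0.51, p₀ = 0.31.
Under exogeneity and monotonicity, PN = (p₁ − p₀) / p₁.
PN = (0.51 − 0.31) / 0.51 = 0.2 / 0.51 ≈ 0.3922

PN ≈ 0.392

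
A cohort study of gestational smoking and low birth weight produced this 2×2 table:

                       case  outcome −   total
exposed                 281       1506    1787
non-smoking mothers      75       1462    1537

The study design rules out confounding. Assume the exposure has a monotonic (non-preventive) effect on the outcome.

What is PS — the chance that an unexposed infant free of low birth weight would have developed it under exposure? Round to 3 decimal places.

PS ≈ 0.114

p₁ = P(outcome | exposed) = 281/1787 = 0.15725
p₀ = P(outcome | unexposed) = 75/1537 = 0.048796
Under exogeneity and monotonicity, PS = (p₁ − p₀) / (1 − p₀).
PS = (0.15725 − 0.048796) / (1 − 0.048796) = 0.10845 / 0.9512 ≈ 0.1140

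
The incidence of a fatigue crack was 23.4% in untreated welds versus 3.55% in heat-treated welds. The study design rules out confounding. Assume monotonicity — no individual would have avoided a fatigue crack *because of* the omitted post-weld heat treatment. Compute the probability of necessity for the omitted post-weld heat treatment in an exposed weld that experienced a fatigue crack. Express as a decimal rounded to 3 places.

p₁ = 0.234, p₀ = 0.0355.
Under exogeneity and monotonicity, PN = (p₁ − p₀) / p₁.
PN = (0.234 − 0.0355) / 0.234 = 0.1985 / 0.234 ≈ 0.8483

PN ≈ 0.848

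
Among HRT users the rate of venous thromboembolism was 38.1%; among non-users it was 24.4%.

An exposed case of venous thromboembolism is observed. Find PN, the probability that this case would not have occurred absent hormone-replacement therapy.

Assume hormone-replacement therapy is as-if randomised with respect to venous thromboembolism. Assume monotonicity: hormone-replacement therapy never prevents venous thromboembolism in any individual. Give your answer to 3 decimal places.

PN ≈ 0.360

p₁ = 0.381, p₀ = 0.244.
Under exogeneity and monotonicity, PN = (p₁ − p₀) / p₁.
PN = (0.381 − 0.244) / 0.381 = 0.137 / 0.381 ≈ 0.3596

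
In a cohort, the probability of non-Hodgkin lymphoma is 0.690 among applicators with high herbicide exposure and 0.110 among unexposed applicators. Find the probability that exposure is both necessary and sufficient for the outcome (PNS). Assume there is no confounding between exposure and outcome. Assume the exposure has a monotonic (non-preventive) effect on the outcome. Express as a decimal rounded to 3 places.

Let p₁ = 0.69, p₀ = 0.11.
Under exogeneity and monotonicity, PNS = p₁ − p₀.
PNS = 0.69 − 0.11 = 0.58

PNS ≈ 0.580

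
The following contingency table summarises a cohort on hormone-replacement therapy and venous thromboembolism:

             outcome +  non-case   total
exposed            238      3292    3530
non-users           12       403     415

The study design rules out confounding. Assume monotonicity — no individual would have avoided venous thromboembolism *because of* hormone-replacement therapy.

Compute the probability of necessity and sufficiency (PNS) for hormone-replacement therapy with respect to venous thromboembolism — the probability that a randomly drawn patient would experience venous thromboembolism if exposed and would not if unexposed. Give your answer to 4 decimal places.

PNS ≈ 0.0385

p₁ = P(outcome | exposed) = 238/3530 = 0.067422
p₀ = P(outcome | unexposed) = 12/415 = 0.028916
Under exogeneity and monotonicity, PNS = p₁ − p₀.
PNS = 0.067422 − 0.028916 = 0.038506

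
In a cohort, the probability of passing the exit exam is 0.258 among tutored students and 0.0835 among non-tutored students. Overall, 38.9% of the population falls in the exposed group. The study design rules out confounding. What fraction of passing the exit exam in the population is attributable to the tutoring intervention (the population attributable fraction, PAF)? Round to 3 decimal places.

Let p₁ = 0.258, p₀ = 0.0835.
Overall risk P(Y=1) = π·p₁ + (1−π)·p₀ = 0.389×0.258 + 0.611×0.0835 = 0.15138.
Under exogeneity, PAF = [P(Y=1) − p₀] / P(Y=1).
PAF = (0.15138 − 0.0835) / 0.15138 ≈ 0.4484

PAF ≈ 0.448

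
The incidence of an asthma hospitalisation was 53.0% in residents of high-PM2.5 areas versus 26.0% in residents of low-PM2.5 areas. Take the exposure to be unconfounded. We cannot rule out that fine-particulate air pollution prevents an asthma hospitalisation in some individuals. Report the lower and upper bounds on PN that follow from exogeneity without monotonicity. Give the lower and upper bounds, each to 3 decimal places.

p₁ = 0.53, p₀ = 0.26.
Under exogeneity alone the bounds on PN are max{0,(p₁−p₀)/p₁} ≤ PN ≤ min{1,(1−p₀)/p₁}.
  lower = (p₁ − p₀)/p₁ = 0.27 / 0.53 ≈ 0.5094
  upper = min{1, (1 − p₀)/p₁} = 0.74 / 0.53 ≈ 1.3962 → capped at 1

0.509 ≤ PN ≤ 1.000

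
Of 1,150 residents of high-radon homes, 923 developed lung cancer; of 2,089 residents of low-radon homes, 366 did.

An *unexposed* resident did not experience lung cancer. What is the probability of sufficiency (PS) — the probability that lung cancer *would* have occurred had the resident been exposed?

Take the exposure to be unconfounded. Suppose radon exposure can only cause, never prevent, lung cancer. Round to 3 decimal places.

PS ≈ 0.761

p₁ = P(outcome | exposed) = 923/1150 = 0.80261
p₀ = P(outcome | unexposed) = 366/2089 = 0.1752
Under exogeneity and monotonicity, PS = (p₁ − p₀) / (1 − p₀).
PS = (0.80261 − 0.1752) / (1 − 0.1752) = 0.62741 / 0.8248 ≈ 0.7607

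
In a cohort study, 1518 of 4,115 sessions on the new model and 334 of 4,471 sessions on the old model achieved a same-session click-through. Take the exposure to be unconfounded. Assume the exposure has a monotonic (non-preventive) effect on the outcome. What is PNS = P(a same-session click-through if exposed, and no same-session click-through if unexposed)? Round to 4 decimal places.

PNS ≈ 0.2942

p₁ = P(outcome | exposed) = 1518/4115 = 0.36889
p₀ = P(outcome | unexposed) = 334/4471 = 0.074704
Under exogeneity and monotonicity, PNS = p₁ − p₀.
PNS = 0.36889 − 0.074704 = 0.29419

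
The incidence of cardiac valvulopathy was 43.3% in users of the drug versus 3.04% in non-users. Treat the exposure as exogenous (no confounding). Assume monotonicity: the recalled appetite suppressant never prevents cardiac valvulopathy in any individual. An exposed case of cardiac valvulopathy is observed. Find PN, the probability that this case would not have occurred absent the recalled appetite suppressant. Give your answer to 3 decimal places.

p₁ = 0.433, p₀ = 0.0304.
Under exogeneity and monotonicity, PN = (p₁ − p₀) / p₁.
PN = (0.433 − 0.0304) / 0.433 = 0.4026 / 0.433 ≈ 0.9298

PN ≈ 0.930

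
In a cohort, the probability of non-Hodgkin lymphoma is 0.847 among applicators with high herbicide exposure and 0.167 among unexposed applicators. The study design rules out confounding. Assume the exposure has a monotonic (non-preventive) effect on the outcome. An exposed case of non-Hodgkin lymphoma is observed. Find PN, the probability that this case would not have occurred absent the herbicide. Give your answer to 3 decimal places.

Let p₁ = 0.847, p₀ = 0.167.
Under exogeneity and monotonicity, PN = (p₁ − p₀) / p₁.
PN = (0.847 − 0.167) / 0.847 = 0.68 / 0.847 ≈ 0.8028

PN ≈ 0.803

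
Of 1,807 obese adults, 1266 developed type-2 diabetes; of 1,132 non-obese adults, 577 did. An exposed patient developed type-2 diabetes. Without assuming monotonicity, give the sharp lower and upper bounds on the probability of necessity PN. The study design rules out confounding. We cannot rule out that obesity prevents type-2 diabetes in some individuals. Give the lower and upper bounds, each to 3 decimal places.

p₁ = P(outcome | exposed) = 1266/1807 = 0.70061
p₀ = P(outcome | unexposed) = 577/1132 = 0.50972
Under exogeneity alone the bounds on PN are max{0,(p₁−p₀)/p₁} ≤ PN ≤ min{1,(1−p₀)/p₁}.
  lower = (p₁ − p₀)/p₁ = 0.19089 / 0.70061 ≈ 0.2725
  upper = min{1, (1 − p₀)/p₁} = 0.49028 / 0.70061 ≈ 0.6998

0.272 ≤ PN ≤ 0.700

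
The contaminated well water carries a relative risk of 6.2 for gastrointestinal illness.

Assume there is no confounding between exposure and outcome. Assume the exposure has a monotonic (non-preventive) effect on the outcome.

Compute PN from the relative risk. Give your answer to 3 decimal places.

Under exogeneity and monotonicity, PN = (RR − 1) / RR = 1 − 1/RR.
PN = (6.2 − 1) / 6.2 = 5.2 / 6.2 ≈ 0.8387

PN ≈ 0.839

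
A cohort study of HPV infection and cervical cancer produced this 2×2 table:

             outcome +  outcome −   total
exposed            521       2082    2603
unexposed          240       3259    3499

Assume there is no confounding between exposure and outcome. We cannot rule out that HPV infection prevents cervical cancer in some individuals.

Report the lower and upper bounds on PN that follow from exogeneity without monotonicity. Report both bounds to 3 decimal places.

p₁ = P(outcome | exposed) = 521/2603 = 0.20015
p₀ = P(outcome | unexposed) = 240/3499 = 0.068591
Under exogeneity alone the bounds on PN are max{0,(p₁−p₀)/p₁} ≤ PN ≤ min{1,(1−p₀)/p₁}.
  lower = (p₁ − p₀)/p₁ = 0.13156 / 0.20015 ≈ 0.6573
  upper = min{1, (1 − p₀)/p₁} = 0.93141 / 0.20015 ≈ 4.6535 → capped at 1

0.657 ≤ PN ≤ 1.000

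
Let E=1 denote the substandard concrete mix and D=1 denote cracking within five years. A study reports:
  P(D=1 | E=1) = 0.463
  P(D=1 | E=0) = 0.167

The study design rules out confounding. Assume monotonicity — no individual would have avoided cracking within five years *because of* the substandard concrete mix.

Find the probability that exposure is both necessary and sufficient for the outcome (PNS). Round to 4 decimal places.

Let p₁ = 0.463, p₀ = 0.167.
Under exogeneity and monotonicity, PNS = p₁ − p₀.
PNS = 0.463 − 0.167 = 0.296

PNS ≈ 0.2960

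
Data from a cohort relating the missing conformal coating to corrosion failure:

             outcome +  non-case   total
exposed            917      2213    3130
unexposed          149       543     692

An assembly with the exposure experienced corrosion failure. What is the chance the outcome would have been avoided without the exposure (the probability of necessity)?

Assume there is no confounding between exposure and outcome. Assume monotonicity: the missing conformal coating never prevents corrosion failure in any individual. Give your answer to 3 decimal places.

p₁ = P(outcome | exposed) = 917/3130 = 0.29297
p₀ = P(outcome | unexposed) = 149/692 = 0.21532
Under exogeneity and monotonicity, PN = (p₁ − p₀) / p₁.
PN = (0.29297 − 0.21532) / 0.29297 = 0.077653 / 0.29297 ≈ 0.2651

PN ≈ 0.265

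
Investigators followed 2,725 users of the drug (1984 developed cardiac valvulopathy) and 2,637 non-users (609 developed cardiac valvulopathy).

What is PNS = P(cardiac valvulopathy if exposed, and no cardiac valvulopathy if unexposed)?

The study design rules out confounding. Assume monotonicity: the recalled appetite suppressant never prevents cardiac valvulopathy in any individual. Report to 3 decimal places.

p₁ = P(outcome | exposed) = 1984/2725 = 0.72807
p₀ = P(outcome | unexposed) = 609/2637 = 0.23094
Under exogeneity and monotonicity, PNS = p₁ − p₀.
PNS = 0.72807 − 0.23094 = 0.49713

PNS ≈ 0.497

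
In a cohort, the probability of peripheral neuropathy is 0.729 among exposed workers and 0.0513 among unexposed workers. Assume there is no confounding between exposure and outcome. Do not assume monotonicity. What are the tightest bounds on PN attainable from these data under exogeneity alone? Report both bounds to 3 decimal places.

0.930 ≤ PN ≤ 1.000

Let p₁ = 0.729, p₀ = 0.0513.
Under exogeneity alone the bounds on PN are max{0,(p₁−p₀)/p₁} ≤ PN ≤ min{1,(1−p₀)/p₁}.
  lower = (p₁ − p₀)/p₁ = 0.6777 / 0.729 ≈ 0.9296
  upper = min{1, (1 − p₀)/p₁} = 0.9487 / 0.729 ≈ 1.3014 → capped at 1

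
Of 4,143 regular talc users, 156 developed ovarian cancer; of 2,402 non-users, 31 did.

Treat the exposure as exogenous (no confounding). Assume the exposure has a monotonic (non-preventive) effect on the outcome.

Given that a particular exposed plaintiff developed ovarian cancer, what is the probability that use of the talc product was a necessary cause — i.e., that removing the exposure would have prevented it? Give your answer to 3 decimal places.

PN ≈ 0.657

p₁ = P(outcome | exposed) = 156/4143 = 0.037654
p₀ = P(outcome | unexposed) = 31/2402 = 0.012906
Under exogeneity and monotonicity, PN = (p₁ − p₀) / p₁.
PN = (0.037654 − 0.012906) / 0.037654 = 0.024748 / 0.037654 ≈ 0.6572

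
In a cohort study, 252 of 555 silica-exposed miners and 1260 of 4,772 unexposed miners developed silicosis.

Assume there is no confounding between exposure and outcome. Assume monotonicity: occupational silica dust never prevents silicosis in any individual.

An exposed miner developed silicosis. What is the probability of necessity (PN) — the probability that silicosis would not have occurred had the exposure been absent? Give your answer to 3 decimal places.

PN ≈ 0.418

p₁ = P(outcome | exposed) = 252/555 = 0.45405
p₀ = P(outcome | unexposed) = 1260/4772 = 0.26404
Under exogeneity and monotonicity, PN = (p₁ − p₀) / p₁.
PN = (0.45405 − 0.26404) / 0.45405 = 0.19001 / 0.45405 ≈ 0.4185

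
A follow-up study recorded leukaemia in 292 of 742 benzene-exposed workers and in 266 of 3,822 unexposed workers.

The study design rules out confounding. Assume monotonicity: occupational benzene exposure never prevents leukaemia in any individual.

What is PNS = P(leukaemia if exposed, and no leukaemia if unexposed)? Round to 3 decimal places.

p₁ = P(outcome | exposed) = 292/742 = 0.39353
p₀ = P(outcome | unexposed) = 266/3822 = 0.069597
Under exogeneity and monotonicity, PNS = p₁ − p₀.
PNS = 0.39353 − 0.069597 = 0.32393

PNS ≈ 0.324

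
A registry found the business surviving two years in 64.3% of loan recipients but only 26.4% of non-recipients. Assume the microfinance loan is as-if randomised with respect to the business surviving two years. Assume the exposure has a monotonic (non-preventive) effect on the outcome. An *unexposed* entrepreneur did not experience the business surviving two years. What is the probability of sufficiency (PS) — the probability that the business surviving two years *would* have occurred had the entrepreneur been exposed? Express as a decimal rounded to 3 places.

p₁ = 0.643, p₀ = 0.264.
Under exogeneity and monotonicity, PS = (p₁ − p₀) / (1 − p₀).
PS = (0.643 − 0.264) / (1 − 0.264) = 0.379 / 0.736 ≈ 0.5149

PS ≈ 0.515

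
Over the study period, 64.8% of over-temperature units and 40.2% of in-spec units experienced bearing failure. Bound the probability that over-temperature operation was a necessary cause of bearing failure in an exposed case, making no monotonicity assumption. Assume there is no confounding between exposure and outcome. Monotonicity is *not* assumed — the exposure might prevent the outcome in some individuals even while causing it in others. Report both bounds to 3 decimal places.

0.380 ≤ PN ≤ 0.923

p₁ = 0.648, p₀ = 0.402.
Under exogeneity alone the bounds on PN are max{0,(p₁−p₀)/p₁} ≤ PN ≤ min{1,(1−p₀)/p₁}.
  lower = (p₁ − p₀)/p₁ = 0.246 / 0.648 ≈ 0.3796
  upper = min{1, (1 − p₀)/p₁} = 0.598 / 0.648 ≈ 0.9228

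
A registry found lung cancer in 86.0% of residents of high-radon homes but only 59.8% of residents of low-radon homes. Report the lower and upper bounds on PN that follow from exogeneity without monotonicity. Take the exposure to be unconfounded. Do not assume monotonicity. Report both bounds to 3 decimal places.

p₁ = 0.86, p₀ = 0.598.
Under exogeneity alone the bounds on PN are max{0,(p₁−p₀)/p₁} ≤ PN ≤ min{1,(1−p₀)/p₁}.
  lower = (p₁ − p₀)/p₁ = 0.262 / 0.86 ≈ 0.3047
  upper = min{1, (1 − p₀)/p₁} = 0.402 / 0.86 ≈ 0.4674

0.305 ≤ PN ≤ 0.467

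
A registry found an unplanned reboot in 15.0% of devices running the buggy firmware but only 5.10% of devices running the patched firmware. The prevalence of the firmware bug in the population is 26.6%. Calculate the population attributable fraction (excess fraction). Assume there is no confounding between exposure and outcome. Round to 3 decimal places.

p₁ = 0.15, p₀ = 0.051.
Overall risk P(Y=1) = π·p₁ + (1−π)·p₀ = 0.266×0.15 + 0.734×0.051 = 0.077334.
Under exogeneity, PAF = [P(Y=1) − p₀] / P(Y=1).
PAF = (0.077334 − 0.051) / 0.077334 ≈ 0.3405

PAF ≈ 0.341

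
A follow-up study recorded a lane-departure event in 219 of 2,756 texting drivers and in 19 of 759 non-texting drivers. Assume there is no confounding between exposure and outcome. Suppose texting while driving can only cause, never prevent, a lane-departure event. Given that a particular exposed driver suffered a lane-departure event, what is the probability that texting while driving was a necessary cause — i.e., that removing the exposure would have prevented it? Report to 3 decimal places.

p₁ = P(outcome | exposed) = 219/2756 = 0.079463
p₀ = P(outcome | unexposed) = 19/759 = 0.025033
Under exogeneity and monotonicity, PN = (p₁ − p₀) / p₁.
PN = (0.079463 − 0.025033) / 0.079463 = 0.05443 / 0.079463 ≈ 0.6850

PN ≈ 0.685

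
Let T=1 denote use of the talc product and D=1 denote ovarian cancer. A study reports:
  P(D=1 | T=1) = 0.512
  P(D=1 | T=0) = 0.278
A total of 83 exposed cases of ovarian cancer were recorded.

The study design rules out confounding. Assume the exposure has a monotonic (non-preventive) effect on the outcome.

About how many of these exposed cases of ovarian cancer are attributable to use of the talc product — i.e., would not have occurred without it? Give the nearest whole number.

about 38 cases

Let p₁ = 0.512, p₀ = 0.278.
PN = (p₁ − p₀)/p₁ = (0.512 − 0.278) / 0.512 ≈ 0.45703.
Attributable cases ≈ PN × (exposed cases) = 0.45703 × 83 ≈ 37.93.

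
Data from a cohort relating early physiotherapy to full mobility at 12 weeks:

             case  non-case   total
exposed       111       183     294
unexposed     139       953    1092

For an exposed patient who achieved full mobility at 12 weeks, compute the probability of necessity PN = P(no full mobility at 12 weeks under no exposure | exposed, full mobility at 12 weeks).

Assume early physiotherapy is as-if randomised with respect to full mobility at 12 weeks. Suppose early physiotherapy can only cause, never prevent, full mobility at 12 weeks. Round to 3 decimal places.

p₁ = P(outcome | exposed) = 111/294 = 0.37755
p₀ = P(outcome | unexposed) = 139/1092 = 0.12729
Under exogeneity and monotonicity, PN = (p₁ − p₀)/p₁.
PN = (0.37755 − 0.12729) / 0.37755 ≈ 0.6629

PN ≈ 0.663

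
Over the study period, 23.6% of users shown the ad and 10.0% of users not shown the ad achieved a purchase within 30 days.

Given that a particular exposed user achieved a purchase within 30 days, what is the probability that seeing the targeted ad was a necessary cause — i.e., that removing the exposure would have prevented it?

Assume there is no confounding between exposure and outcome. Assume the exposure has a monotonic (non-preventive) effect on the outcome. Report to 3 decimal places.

p₁ = 0.236, p₀ = 0.1.
Under exogeneity and monotonicity, PN = (p₁ − p₀) / p₁.
PN = (0.236 − 0.1) / 0.236 = 0.136 / 0.236 ≈ 0.5763

PN ≈ 0.576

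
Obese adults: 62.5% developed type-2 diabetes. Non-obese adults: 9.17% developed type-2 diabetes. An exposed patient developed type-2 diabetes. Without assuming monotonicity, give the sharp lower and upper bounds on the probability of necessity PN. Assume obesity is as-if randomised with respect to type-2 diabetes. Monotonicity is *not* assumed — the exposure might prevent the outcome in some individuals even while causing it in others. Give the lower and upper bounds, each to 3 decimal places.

0.853 ≤ PN ≤ 1.000

p₁ = 0.625, p₀ = 0.0917.
Under exogeneity alone the bounds on PN are max{0,(p₁−p₀)/p₁} ≤ PN ≤ min{1,(1−p₀)/p₁}.
  lower = (p₁ − p₀)/p₁ = 0.5333 / 0.625 ≈ 0.8533
  upper = min{1, (1 − p₀)/p₁} = 0.9083 / 0.625 ≈ 1.4533 → capped at 1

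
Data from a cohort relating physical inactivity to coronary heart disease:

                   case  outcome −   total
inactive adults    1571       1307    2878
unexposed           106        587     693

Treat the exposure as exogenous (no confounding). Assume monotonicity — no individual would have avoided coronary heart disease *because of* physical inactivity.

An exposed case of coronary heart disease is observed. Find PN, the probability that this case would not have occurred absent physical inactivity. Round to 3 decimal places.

PN ≈ 0.720

p₁ = P(outcome | exposed) = 1571/2878 = 0.54587
p₀ = P(outcome | unexposed) = 106/693 = 0.15296
Under exogeneity and monotonicity, PN = (p₁ − p₀)/p₁.
PN = (0.54587 − 0.15296) / 0.54587 ≈ 0.7198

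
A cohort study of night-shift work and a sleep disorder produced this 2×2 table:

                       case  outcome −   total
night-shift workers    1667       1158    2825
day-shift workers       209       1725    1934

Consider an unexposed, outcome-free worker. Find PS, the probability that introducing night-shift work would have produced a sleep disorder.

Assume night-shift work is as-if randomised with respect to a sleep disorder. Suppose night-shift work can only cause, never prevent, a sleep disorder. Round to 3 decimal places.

p₁ = P(outcome | exposed) = 1667/2825 = 0.59009
p₀ = P(outcome | unexposed) = 209/1934 = 0.10807
Under exogeneity and monotonicity, PS = (p₁ − p₀)/(1 − p₀).
PS = (0.59009 − 0.10807) / 0.89193 ≈ 0.5404

PS ≈ 0.540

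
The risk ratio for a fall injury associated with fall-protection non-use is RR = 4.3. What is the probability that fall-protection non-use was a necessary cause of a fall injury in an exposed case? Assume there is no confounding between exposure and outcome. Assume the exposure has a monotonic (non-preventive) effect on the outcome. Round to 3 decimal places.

Under exogeneity and monotonicity, PN = (RR − 1) / RR = 1 − 1/RR.
PN = (4.3 − 1) / 4.3 = 3.3 / 4.3 ≈ 0.7674

PN ≈ 0.767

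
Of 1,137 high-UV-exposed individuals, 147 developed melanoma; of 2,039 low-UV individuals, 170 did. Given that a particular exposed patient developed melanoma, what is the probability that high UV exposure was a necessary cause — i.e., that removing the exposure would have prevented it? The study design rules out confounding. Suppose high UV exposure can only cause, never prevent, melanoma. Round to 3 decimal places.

p₁ = P(outcome | exposed) = 147/1137 = 0.12929
p₀ = P(outcome | unexposed) = 170/2039 = 0.083374
Under exogeneity and monotonicity, PN = (p₁ − p₀) / p₁.
PN = (0.12929 − 0.083374) / 0.12929 = 0.045913 / 0.12929 ≈ 0.3551

PN ≈ 0.355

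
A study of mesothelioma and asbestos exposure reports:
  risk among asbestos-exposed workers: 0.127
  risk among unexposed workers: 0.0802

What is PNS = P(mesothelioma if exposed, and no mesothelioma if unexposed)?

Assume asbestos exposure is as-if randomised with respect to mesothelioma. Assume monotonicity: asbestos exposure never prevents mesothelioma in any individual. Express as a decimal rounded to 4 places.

Let p₁ = 0.127, p₀ = 0.0802.
Under exogeneity and monotonicity, PNS = p₁ − p₀.
PNS = 0.127 − 0.0802 = 0.0468

PNS ≈ 0.0468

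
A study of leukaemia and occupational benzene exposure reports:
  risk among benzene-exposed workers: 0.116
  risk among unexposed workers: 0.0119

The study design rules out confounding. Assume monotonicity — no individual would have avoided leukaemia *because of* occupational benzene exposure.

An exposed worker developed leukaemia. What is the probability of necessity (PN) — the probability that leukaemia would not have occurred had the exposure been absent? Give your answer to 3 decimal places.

PN ≈ 0.897

Let p₁ = 0.116, p₀ = 0.0119.
Under exogeneity and monotonicity, PN = (p₁ − p₀) / p₁.
PN = (0.116 − 0.0119) / 0.116 = 0.1041 / 0.116 ≈ 0.8974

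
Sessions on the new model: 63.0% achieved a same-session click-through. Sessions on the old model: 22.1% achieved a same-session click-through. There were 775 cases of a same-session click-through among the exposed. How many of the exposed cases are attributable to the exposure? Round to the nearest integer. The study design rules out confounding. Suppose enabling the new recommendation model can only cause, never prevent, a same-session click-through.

about 503 cases

p₁ = 0.63, p₀ = 0.221.
PN = (p₁ − p₀)/p₁ = (0.63 − 0.221) / 0.63 ≈ 0.64921.
Attributable cases ≈ PN × (exposed cases) = 0.64921 × 775 ≈ 503.13.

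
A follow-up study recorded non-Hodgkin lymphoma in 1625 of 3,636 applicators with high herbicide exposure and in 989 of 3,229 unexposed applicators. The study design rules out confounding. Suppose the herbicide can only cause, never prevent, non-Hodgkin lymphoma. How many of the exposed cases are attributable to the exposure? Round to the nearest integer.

p₁ = P(outcome | exposed) = 1625/3636 = 0.44692
p₀ = P(outcome | unexposed) = 989/3229 = 0.30629
PN = (p₁ − p₀)/p₁ = (0.44692 − 0.30629) / 0.44692 ≈ 0.31467.
Attributable cases ≈ PN × (exposed cases) = 0.31467 × 1625 ≈ 511.34.

about 511 cases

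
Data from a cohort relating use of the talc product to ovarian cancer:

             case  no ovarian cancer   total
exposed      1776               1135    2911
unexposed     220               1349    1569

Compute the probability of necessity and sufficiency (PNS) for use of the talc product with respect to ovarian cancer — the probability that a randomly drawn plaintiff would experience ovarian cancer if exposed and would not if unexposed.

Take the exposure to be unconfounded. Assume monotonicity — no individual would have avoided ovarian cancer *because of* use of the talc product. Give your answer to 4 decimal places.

PNS ≈ 0.4699

p₁ = P(outcome | exposed) = 1776/2911 = 0.6101
p₀ = P(outcome | unexposed) = 220/1569 = 0.14022
Under exogeneity and monotonicity, PNS = p₁ − p₀.
PNS = 0.6101 − 0.14022 = 0.46988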